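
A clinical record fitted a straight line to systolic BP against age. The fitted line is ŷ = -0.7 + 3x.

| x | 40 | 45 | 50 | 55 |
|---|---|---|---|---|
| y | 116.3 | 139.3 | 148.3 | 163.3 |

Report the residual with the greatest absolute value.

r = 5

x=40: ŷ = -0.7 + 3·40 = 119.3; r = 116.3 − 119.3 = -3
x=45: ŷ = -0.7 + 3·45 = 134.3; r = 139.3 − 134.3 = 5
x=50: ŷ = -0.7 + 3·50 = 149.3; r = 148.3 − 149.3 = -1
x=55: ŷ = -0.7 + 3·55 = 164.3; r = 163.3 − 164.3 = -1
Largest |r| is 5 at x = 45, residual 5.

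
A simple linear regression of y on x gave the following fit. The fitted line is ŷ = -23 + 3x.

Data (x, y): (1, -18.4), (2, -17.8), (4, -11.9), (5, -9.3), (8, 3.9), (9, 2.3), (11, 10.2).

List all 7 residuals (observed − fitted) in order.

1.6, -0.8, -0.9, -1.3, 2.9, -1.7, 0.2

x=1: ŷ = -23 + 3·1 = -20; e = -18.4 − (-20) = 1.6
x=2: ŷ = -23 + 3·2 = -17; e = -17.8 − (-17) = -0.8
x=4: ŷ = -23 + 3·4 = -11; e = -11.9 − (-11) = -0.9
x=5: ŷ = -23 + 3·5 = -8; e = -9.3 − (-8) = -1.3
x=8: ŷ = -23 + 3·8 = 1; e = 3.9 − 1 = 2.9
x=9: ŷ = -23 + 3·9 = 4; e = 2.3 − 4 = -1.7
x=11: ŷ = -23 + 3·11 = 10; e = 10.2 − 10 = 0.2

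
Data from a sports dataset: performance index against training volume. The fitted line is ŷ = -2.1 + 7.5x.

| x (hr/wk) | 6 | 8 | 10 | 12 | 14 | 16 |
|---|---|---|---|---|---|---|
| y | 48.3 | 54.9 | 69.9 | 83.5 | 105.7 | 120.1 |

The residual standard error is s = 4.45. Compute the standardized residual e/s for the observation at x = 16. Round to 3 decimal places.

0.494

ŷ = -2.1 + 7.5·16 = 117.9
e = 120.1 − 117.9 = 2.2
e/s = 2.2 / 4.45 = 0.494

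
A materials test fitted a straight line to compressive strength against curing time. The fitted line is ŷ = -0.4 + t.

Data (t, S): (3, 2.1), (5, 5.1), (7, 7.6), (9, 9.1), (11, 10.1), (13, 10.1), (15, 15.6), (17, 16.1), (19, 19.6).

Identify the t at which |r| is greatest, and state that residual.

t=3: ŷ = -0.4 + 3 = 2.6; r = 2.1 − 2.6 = -0.5
t=5: ŷ = -0.4 + 5 = 4.6; r = 5.1 − 4.6 = 0.5
t=7: ŷ = -0.4 + 7 = 6.6; r = 7.6 − 6.6 = 1
t=9: ŷ = -0.4 + 9 = 8.6; r = 9.1 − 8.6 = 0.5
t=11: ŷ = -0.4 + 11 = 10.6; r = 10.1 − 10.6 = -0.5
t=13: ŷ = -0.4 + 13 = 12.6; r = 10.1 − 12.6 = -2.5
t=15: ŷ = -0.4 + 15 = 14.6; r = 15.6 − 14.6 = 1
t=17: ŷ = -0.4 + 17 = 16.6; r = 16.1 − 16.6 = -0.5
t=19: ŷ = -0.4 + 19 = 18.6; r = 19.6 − 18.6 = 1
Largest |r| is 2.5 at t = 13, residual -2.5.

t = 13, r = -2.5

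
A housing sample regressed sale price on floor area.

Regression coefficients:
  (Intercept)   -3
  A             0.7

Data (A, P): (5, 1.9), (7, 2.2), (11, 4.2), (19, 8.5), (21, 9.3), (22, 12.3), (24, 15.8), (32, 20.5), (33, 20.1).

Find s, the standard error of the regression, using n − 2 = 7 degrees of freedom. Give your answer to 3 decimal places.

s = 1.536

A=5: P̂ = -3 + 0.7·5 = 0.5; e = 1.9 − 0.5 = 1.4
A=7: P̂ = -3 + 0.7·7 = 1.9; e = 2.2 − 1.9 = 0.3
A=11: P̂ = -3 + 0.7·11 = 4.7; e = 4.2 − 4.7 = -0.5
A=19: P̂ = -3 + 0.7·19 = 10.3; e = 8.5 − 10.3 = -1.8
A=21: P̂ = -3 + 0.7·21 = 11.7; e = 9.3 − 11.7 = -2.4
A=22: P̂ = -3 + 0.7·22 = 12.4; e = 12.3 − 12.4 = -0.1
A=24: P̂ = -3 + 0.7·24 = 13.8; e = 15.8 − 13.8 = 2
A=32: P̂ = -3 + 0.7·32 = 19.4; e = 20.5 − 19.4 = 1.1
A=33: P̂ = -3 + 0.7·33 = 20.1; e = 20.1 − 20.1 = 0
SSE = 1.96 + 0.09 + 0.25 + 3.24 + 5.76 + 0.01 + 4 + 1.21 + 0 = 16.52
s = √(16.52/7) = √2.36 ≈ 1.536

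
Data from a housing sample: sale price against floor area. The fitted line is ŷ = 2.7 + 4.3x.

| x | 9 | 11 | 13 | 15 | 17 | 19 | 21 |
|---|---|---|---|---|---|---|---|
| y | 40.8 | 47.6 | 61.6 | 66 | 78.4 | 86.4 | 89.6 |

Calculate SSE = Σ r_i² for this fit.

x=9: ŷ = 2.7 + 4.3·9 = 41.4; r = 40.8 − 41.4 = -0.6
x=11: ŷ = 2.7 + 4.3·11 = 50; r = 47.6 − 50 = -2.4
x=13: ŷ = 2.7 + 4.3·13 = 58.6; r = 61.6 − 58.6 = 3
x=15: ŷ = 2.7 + 4.3·15 = 67.2; r = 66 − 67.2 = -1.2
x=17: ŷ = 2.7 + 4.3·17 = 75.8; r = 78.4 − 75.8 = 2.6
x=19: ŷ = 2.7 + 4.3·19 = 84.4; r = 86.4 − 84.4 = 2
x=21: ŷ = 2.7 + 4.3·21 = 93; r = 89.6 − 93 = -3.4
SSE = 0.36 + 5.76 + 9 + 1.44 + 6.76 + 4 + 11.56 = 38.88

SSE = 38.88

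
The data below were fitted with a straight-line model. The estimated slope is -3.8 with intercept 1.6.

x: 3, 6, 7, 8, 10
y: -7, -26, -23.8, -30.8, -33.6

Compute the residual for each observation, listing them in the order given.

2.8, -4.8, 1.2, -2, 2.8

x=3: ŷ = 1.6 − 3.8·3 = -9.8; e = -7 − (-9.8) = 2.8
x=6: ŷ = 1.6 − 3.8·6 = -21.2; e = -26 − (-21.2) = -4.8
x=7: ŷ = 1.6 − 3.8·7 = -25; e = -23.8 − (-25) = 1.2
x=8: ŷ = 1.6 − 3.8·8 = -28.8; e = -30.8 − (-28.8) = -2
x=10: ŷ = 1.6 − 3.8·10 = -36.4; e = -33.6 − (-36.4) = 2.8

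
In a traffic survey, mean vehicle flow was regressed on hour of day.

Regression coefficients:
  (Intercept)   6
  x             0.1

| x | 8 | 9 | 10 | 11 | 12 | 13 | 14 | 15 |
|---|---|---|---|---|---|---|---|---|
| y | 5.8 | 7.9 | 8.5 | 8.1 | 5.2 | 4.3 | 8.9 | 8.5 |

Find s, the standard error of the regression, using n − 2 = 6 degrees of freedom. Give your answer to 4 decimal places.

x=8: ŷ = 6 + 0.1·8 = 6.8; e = 5.8 − 6.8 = -1
x=9: ŷ = 6 + 0.1·9 = 6.9; e = 7.9 − 6.9 = 1
x=10: ŷ = 6 + 0.1·10 = 7; e = 8.5 − 7 = 1.5
x=11: ŷ = 6 + 0.1·11 = 7.1; e = 8.1 − 7.1 = 1
x=12: ŷ = 6 + 0.1·12 = 7.2; e = 5.2 − 7.2 = -2
x=13: ŷ = 6 + 0.1·13 = 7.3; e = 4.3 − 7.3 = -3
x=14: ŷ = 6 + 0.1·14 = 7.4; e = 8.9 − 7.4 = 1.5
x=15: ŷ = 6 + 0.1·15 = 7.5; e = 8.5 − 7.5 = 1
SSE = 1 + 1 + 2.25 + 1 + 4 + 9 + 2.25 + 1 = 21.5
s = √(21.5/6) = √3.58333 ≈ 1.8930

s = 1.8930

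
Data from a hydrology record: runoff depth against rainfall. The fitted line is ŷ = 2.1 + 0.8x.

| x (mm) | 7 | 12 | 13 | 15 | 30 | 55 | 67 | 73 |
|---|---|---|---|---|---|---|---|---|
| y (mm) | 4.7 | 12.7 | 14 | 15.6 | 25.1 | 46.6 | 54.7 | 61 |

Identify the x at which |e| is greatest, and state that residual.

x = 7, e = -3

x=7: ŷ = 2.1 + 0.8·7 = 7.7; e = 4.7 − 7.7 = -3
x=12: ŷ = 2.1 + 0.8·12 = 11.7; e = 12.7 − 11.7 = 1
x=13: ŷ = 2.1 + 0.8·13 = 12.5; e = 14 − 12.5 = 1.5
x=15: ŷ = 2.1 + 0.8·15 = 14.1; e = 15.6 − 14.1 = 1.5
x=30: ŷ = 2.1 + 0.8·30 = 26.1; e = 25.1 − 26.1 = -1
x=55: ŷ = 2.1 + 0.8·55 = 46.1; e = 46.6 − 46.1 = 0.5
x=67: ŷ = 2.1 + 0.8·67 = 55.7; e = 54.7 − 55.7 = -1
x=73: ŷ = 2.1 + 0.8·73 = 60.5; e = 61 − 60.5 = 0.5
Largest |e| is 3 at x = 7, residual -3.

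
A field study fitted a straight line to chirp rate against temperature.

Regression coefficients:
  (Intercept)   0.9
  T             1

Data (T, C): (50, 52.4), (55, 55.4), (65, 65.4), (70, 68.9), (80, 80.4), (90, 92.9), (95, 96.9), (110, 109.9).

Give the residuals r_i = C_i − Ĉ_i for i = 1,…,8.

1.5, -0.5, -0.5, -2, -0.5, 2, 1, -1

T=50: Ĉ = 0.9 + 50 = 50.9; r = 52.4 − 50.9 = 1.5
T=55: Ĉ = 0.9 + 55 = 55.9; r = 55.4 − 55.9 = -0.5
T=65: Ĉ = 0.9 + 65 = 65.9; r = 65.4 − 65.9 = -0.5
T=70: Ĉ = 0.9 + 70 = 70.9; r = 68.9 − 70.9 = -2
T=80: Ĉ = 0.9 + 80 = 80.9; r = 80.4 − 80.9 = -0.5
T=90: Ĉ = 0.9 + 90 = 90.9; r = 92.9 − 90.9 = 2
T=95: Ĉ = 0.9 + 95 = 95.9; r = 96.9 − 95.9 = 1
T=110: Ĉ = 0.9 + 110 = 110.9; r = 109.9 − 110.9 = -1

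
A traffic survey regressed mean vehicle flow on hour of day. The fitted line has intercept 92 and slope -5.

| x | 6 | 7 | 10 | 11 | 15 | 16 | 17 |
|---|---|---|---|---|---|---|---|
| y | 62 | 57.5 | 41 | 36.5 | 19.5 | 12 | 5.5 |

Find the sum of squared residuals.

x=6: ŷ = 92 − 5·6 = 62; r = 62 − 62 = 0
x=7: ŷ = 92 − 5·7 = 57; r = 57.5 − 57 = 0.5
x=10: ŷ = 92 − 5·10 = 42; r = 41 − 42 = -1
x=11: ŷ = 92 − 5·11 = 37; r = 36.5 − 37 = -0.5
x=15: ŷ = 92 − 5·15 = 17; r = 19.5 − 17 = 2.5
x=16: ŷ = 92 − 5·16 = 12; r = 12 − 12 = 0
x=17: ŷ = 92 − 5·17 = 7; r = 5.5 − 7 = -1.5
SSE = 0 + 0.25 + 1 + 0.25 + 6.25 + 0 + 2.25 = 10

SSE = 10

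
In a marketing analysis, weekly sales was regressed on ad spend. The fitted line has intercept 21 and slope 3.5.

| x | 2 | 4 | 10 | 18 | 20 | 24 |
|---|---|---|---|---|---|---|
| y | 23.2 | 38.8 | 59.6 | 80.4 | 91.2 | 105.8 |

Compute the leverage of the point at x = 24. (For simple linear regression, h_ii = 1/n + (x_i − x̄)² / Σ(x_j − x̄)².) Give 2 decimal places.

h = 0.46

x̄ = (2 + 4 + 10 + 18 + 20 + 24)/6 = 13
Σ(x − x̄)² = 121 + 81 + 9 + 25 + 49 + 121 = 406
h = 1/6 + (11)²/406 = 0.166667 + 0.29803 = 0.46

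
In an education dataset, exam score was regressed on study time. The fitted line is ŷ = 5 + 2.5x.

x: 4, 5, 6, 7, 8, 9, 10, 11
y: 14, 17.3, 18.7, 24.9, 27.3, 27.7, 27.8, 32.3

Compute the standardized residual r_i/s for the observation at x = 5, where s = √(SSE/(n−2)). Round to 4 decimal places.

x=4: ŷ = 5 + 2.5·4 = 15; r = 14 − 15 = -1
x=5: ŷ = 5 + 2.5·5 = 17.5; r = 17.3 − 17.5 = -0.2
x=6: ŷ = 5 + 2.5·6 = 20; r = 18.7 − 20 = -1.3
x=7: ŷ = 5 + 2.5·7 = 22.5; r = 24.9 − 22.5 = 2.4
x=8: ŷ = 5 + 2.5·8 = 25; r = 27.3 − 25 = 2.3
x=9: ŷ = 5 + 2.5·9 = 27.5; r = 27.7 − 27.5 = 0.2
x=10: ŷ = 5 + 2.5·10 = 30; r = 27.8 − 30 = -2.2
x=11: ŷ = 5 + 2.5·11 = 32.5; r = 32.3 − 32.5 = -0.2
SSE = 1 + 0.04 + 1.69 + 5.76 + 5.29 + 0.04 + 4.84 + 0.04 = 18.7
s = √(18.7/6) = 1.76541
r/s = -0.2 / 1.76541 = -0.1133

-0.1133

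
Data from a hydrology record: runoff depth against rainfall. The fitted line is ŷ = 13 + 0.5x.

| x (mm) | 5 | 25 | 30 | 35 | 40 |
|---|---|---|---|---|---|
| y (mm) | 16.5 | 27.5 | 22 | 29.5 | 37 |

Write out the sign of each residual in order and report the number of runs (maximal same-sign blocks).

x=5: ŷ = 13 + 0.5·5 = 15.5; e = 16.5 − 15.5 = 1
x=25: ŷ = 13 + 0.5·25 = 25.5; e = 27.5 − 25.5 = 2
x=30: ŷ = 13 + 0.5·30 = 28; e = 22 − 28 = -6
x=35: ŷ = 13 + 0.5·35 = 30.5; e = 29.5 − 30.5 = -1
x=40: ŷ = 13 + 0.5·40 = 33; e = 37 − 33 = 4
Signs: + + − − +
Runs: +×2, −×2, +×1 → 3

3 runs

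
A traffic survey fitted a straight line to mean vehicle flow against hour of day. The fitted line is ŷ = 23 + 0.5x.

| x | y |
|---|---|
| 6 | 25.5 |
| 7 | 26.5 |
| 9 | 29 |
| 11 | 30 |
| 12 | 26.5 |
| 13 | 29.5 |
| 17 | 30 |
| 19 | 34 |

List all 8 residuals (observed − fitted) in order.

-0.5, 0, 1.5, 1.5, -2.5, 0, -1.5, 1.5

x=6: ŷ = 23 + 0.5·6 = 26; r = 25.5 − 26 = -0.5
x=7: ŷ = 23 + 0.5·7 = 26.5; r = 26.5 − 26.5 = 0
x=9: ŷ = 23 + 0.5·9 = 27.5; r = 29 − 27.5 = 1.5
x=11: ŷ = 23 + 0.5·11 = 28.5; r = 30 − 28.5 = 1.5
x=12: ŷ = 23 + 0.5·12 = 29; r = 26.5 − 29 = -2.5
x=13: ŷ = 23 + 0.5·13 = 29.5; r = 29.5 − 29.5 = 0
x=17: ŷ = 23 + 0.5·17 = 31.5; r = 30 − 31.5 = -1.5
x=19: ŷ = 23 + 0.5·19 = 32.5; r = 34 − 32.5 = 1.5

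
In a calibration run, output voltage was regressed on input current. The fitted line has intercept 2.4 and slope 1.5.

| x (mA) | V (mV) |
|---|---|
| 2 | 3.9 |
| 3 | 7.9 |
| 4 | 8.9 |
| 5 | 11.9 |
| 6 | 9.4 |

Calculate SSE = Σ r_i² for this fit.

x=2: V̂ = 2.4 + 1.5·2 = 5.4; r = 3.9 − 5.4 = -1.5
x=3: V̂ = 2.4 + 1.5·3 = 6.9; r = 7.9 − 6.9 = 1
x=4: V̂ = 2.4 + 1.5·4 = 8.4; r = 8.9 − 8.4 = 0.5
x=5: V̂ = 2.4 + 1.5·5 = 9.9; r = 11.9 − 9.9 = 2
x=6: V̂ = 2.4 + 1.5·6 = 11.4; r = 9.4 − 11.4 = -2
SSE = 2.25 + 1 + 0.25 + 4 + 4 = 11.5

SSE = 11.5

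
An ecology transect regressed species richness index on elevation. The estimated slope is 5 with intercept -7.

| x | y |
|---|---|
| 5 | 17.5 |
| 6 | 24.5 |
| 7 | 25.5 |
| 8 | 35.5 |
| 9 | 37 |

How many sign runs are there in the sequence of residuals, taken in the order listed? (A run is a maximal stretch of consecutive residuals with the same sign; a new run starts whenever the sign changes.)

x=5: ŷ = -7 + 5·5 = 18; r = 17.5 − 18 = -0.5
x=6: ŷ = -7 + 5·6 = 23; r = 24.5 − 23 = 1.5
x=7: ŷ = -7 + 5·7 = 28; r = 25.5 − 28 = -2.5
x=8: ŷ = -7 + 5·8 = 33; r = 35.5 − 33 = 2.5
x=9: ŷ = -7 + 5·9 = 38; r = 37 − 38 = -1
Signs: − + − + −
Runs: −×1, +×1, −×1, +×1, −×1 → 5

5 runs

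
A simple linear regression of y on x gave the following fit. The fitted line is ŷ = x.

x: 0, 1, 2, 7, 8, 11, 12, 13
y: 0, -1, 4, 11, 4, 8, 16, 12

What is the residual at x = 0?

r = 0

ŷ = 0 = 0
r = 0 − 0 = 0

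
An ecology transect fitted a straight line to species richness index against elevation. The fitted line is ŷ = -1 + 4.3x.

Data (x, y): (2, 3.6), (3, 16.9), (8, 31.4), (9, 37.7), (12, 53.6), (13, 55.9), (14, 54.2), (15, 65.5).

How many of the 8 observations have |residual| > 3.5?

x=2: ŷ = -1 + 4.3·2 = 7.6; r = 3.6 − 7.6 = -4
x=3: ŷ = -1 + 4.3·3 = 11.9; r = 16.9 − 11.9 = 5
x=8: ŷ = -1 + 4.3·8 = 33.4; r = 31.4 − 33.4 = -2
x=9: ŷ = -1 + 4.3·9 = 37.7; r = 37.7 − 37.7 = 0
x=12: ŷ = -1 + 4.3·12 = 50.6; r = 53.6 − 50.6 = 3
x=13: ŷ = -1 + 4.3·13 = 54.9; r = 55.9 − 54.9 = 1
x=14: ŷ = -1 + 4.3·14 = 59.2; r = 54.2 − 59.2 = -5
x=15: ŷ = -1 + 4.3·15 = 63.5; r = 65.5 − 63.5 = 2
|r| > 3.5: x=2 (|r|=4), x=3 (|r|=5), x=14 (|r|=5) → 3

3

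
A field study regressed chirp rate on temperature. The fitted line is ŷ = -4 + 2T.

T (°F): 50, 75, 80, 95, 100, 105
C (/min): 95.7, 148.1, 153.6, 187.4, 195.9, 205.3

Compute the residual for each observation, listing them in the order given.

-0.3, 2.1, -2.4, 1.4, -0.1, -0.7

T=50: ŷ = -4 + 2·50 = 96; r = 95.7 − 96 = -0.3
T=75: ŷ = -4 + 2·75 = 146; r = 148.1 − 146 = 2.1
T=80: ŷ = -4 + 2·80 = 156; r = 153.6 − 156 = -2.4
T=95: ŷ = -4 + 2·95 = 186; r = 187.4 − 186 = 1.4
T=100: ŷ = -4 + 2·100 = 196; r = 195.9 − 196 = -0.1
T=105: ŷ = -4 + 2·105 = 206; r = 205.3 − 206 = -0.7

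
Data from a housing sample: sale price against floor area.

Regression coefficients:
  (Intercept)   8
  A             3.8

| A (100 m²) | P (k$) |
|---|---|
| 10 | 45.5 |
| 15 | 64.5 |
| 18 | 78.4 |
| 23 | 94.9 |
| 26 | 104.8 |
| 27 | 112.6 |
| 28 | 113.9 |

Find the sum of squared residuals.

A=10: ŷ = 8 + 3.8·10 = 46; r = 45.5 − 46 = -0.5
A=15: ŷ = 8 + 3.8·15 = 65; r = 64.5 − 65 = -0.5
A=18: ŷ = 8 + 3.8·18 = 76.4; r = 78.4 − 76.4 = 2
A=23: ŷ = 8 + 3.8·23 = 95.4; r = 94.9 − 95.4 = -0.5
A=26: ŷ = 8 + 3.8·26 = 106.8; r = 104.8 − 106.8 = -2
A=27: ŷ = 8 + 3.8·27 = 110.6; r = 112.6 − 110.6 = 2
A=28: ŷ = 8 + 3.8·28 = 114.4; r = 113.9 − 114.4 = -0.5
SSE = 0.25 + 0.25 + 4 + 0.25 + 4 + 4 + 0.25 = 13

SSE = 13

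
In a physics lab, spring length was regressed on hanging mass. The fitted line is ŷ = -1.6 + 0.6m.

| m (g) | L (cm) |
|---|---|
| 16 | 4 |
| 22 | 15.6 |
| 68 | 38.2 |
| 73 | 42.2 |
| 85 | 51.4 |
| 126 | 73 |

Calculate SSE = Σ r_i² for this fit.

SSE = 38

m=16: ŷ = -1.6 + 0.6·16 = 8; r = 4 − 8 = -4
m=22: ŷ = -1.6 + 0.6·22 = 11.6; r = 15.6 − 11.6 = 4
m=68: ŷ = -1.6 + 0.6·68 = 39.2; r = 38.2 − 39.2 = -1
m=73: ŷ = -1.6 + 0.6·73 = 42.2; r = 42.2 − 42.2 = 0
m=85: ŷ = -1.6 + 0.6·85 = 49.4; r = 51.4 − 49.4 = 2
m=126: ŷ = -1.6 + 0.6·126 = 74; r = 73 − 74 = -1
SSE = 16 + 16 + 1 + 0 + 4 + 1 = 38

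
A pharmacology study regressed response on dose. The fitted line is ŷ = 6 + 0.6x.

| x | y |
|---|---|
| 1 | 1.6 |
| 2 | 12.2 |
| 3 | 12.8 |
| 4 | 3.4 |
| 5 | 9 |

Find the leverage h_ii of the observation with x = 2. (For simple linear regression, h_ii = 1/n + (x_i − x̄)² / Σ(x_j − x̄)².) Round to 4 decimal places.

x̄ = (1 + 2 + 3 + 4 + 5)/5 = 3
Σ(x − x̄)² = 4 + 1 + 0 + 1 + 4 = 10
h = 1/5 + (-1)²/10 = 0.2 + 0.1 = 0.3000

h = 0.3000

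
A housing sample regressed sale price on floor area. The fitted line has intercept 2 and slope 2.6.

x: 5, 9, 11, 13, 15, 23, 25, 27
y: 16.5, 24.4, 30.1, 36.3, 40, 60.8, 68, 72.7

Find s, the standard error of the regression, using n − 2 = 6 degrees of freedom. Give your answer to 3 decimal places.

s = 1.080

x=5: ŷ = 2 + 2.6·5 = 15; e = 16.5 − 15 = 1.5
x=9: ŷ = 2 + 2.6·9 = 25.4; e = 24.4 − 25.4 = -1
x=11: ŷ = 2 + 2.6·11 = 30.6; e = 30.1 − 30.6 = -0.5
x=13: ŷ = 2 + 2.6·13 = 35.8; e = 36.3 − 35.8 = 0.5
x=15: ŷ = 2 + 2.6·15 = 41; e = 40 − 41 = -1
x=23: ŷ = 2 + 2.6·23 = 61.8; e = 60.8 − 61.8 = -1
x=25: ŷ = 2 + 2.6·25 = 67; e = 68 − 67 = 1
x=27: ŷ = 2 + 2.6·27 = 72.2; e = 72.7 − 72.2 = 0.5
SSE = 2.25 + 1 + 0.25 + 0.25 + 1 + 1 + 1 + 0.25 = 7
s = √(7/6) = √1.16667 ≈ 1.080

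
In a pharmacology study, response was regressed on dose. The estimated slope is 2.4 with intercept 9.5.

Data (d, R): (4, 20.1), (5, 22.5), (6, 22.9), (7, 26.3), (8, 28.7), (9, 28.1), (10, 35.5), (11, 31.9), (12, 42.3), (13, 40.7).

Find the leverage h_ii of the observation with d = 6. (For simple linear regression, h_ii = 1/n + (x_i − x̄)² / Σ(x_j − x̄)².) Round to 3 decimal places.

d̄ = (4 + 5 + 6 + 7 + 8 + 9 + 10 + 11 + 12 + 13)/10 = 8.5
Σ(d − d̄)² = 20.25 + 12.25 + 6.25 + 2.25 + 0.25 + 0.25 + 2.25 + 6.25 + 12.25 + 20.25 = 82.5
h = 1/10 + (-2.5)²/82.5 = 0.1 + 0.0757576 = 0.176

h = 0.176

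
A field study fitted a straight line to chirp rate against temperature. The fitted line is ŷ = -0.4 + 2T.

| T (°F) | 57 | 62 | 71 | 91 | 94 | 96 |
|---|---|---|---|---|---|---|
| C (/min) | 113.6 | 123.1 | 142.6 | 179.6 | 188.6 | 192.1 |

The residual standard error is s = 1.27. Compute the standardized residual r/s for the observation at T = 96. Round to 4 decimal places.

ŷ = -0.4 + 2·96 = 191.6
r = 192.1 − 191.6 = 0.5
r/s = 0.5 / 1.27 = 0.3937

0.3937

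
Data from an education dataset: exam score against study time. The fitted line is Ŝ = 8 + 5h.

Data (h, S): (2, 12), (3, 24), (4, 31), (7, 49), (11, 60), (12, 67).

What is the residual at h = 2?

Ŝ = 8 + 5·2 = 18
r = 12 − 18 = -6

r = -6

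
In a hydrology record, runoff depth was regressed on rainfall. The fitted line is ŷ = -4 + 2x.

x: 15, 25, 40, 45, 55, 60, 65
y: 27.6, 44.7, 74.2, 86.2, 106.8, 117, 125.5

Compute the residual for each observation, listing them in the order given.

x=15: ŷ = -4 + 2·15 = 26; r = 27.6 − 26 = 1.6
x=25: ŷ = -4 + 2·25 = 46; r = 44.7 − 46 = -1.3
x=40: ŷ = -4 + 2·40 = 76; r = 74.2 − 76 = -1.8
x=45: ŷ = -4 + 2·45 = 86; r = 86.2 − 86 = 0.2
x=55: ŷ = -4 + 2·55 = 106; r = 106.8 − 106 = 0.8
x=60: ŷ = -4 + 2·60 = 116; r = 117 − 116 = 1
x=65: ŷ = -4 + 2·65 = 126; r = 125.5 − 126 = -0.5

1.6, -1.3, -1.8, 0.2, 0.8, 1, -0.5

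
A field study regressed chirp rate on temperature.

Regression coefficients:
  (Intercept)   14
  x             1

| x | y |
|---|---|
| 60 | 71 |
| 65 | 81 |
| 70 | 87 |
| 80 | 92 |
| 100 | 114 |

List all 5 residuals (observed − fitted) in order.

-3, 2, 3, -2, 0

x=60: ŷ = 14 + 60 = 74; r = 71 − 74 = -3
x=65: ŷ = 14 + 65 = 79; r = 81 − 79 = 2
x=70: ŷ = 14 + 70 = 84; r = 87 − 84 = 3
x=80: ŷ = 14 + 80 = 94; r = 92 − 94 = -2
x=100: ŷ = 14 + 100 = 114; r = 114 − 114 = 0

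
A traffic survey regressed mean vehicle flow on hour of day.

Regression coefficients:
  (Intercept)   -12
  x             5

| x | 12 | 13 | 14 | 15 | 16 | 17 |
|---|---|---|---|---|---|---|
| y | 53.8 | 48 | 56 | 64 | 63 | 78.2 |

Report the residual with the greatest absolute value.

x=12: ŷ = -12 + 5·12 = 48; r = 53.8 − 48 = 5.8
x=13: ŷ = -12 + 5·13 = 53; r = 48 − 53 = -5
x=14: ŷ = -12 + 5·14 = 58; r = 56 − 58 = -2
x=15: ŷ = -12 + 5·15 = 63; r = 64 − 63 = 1
x=16: ŷ = -12 + 5·16 = 68; r = 63 − 68 = -5
x=17: ŷ = -12 + 5·17 = 73; r = 78.2 − 73 = 5.2
Largest |r| is 5.8 at x = 12, residual 5.8.

r = 5.8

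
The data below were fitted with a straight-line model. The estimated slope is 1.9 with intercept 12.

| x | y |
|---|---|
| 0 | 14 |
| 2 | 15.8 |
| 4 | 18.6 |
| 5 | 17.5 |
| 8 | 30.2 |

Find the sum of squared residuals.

x=0: ŷ = 12 + 1.9·0 = 12; r = 14 − 12 = 2
x=2: ŷ = 12 + 1.9·2 = 15.8; r = 15.8 − 15.8 = 0
x=4: ŷ = 12 + 1.9·4 = 19.6; r = 18.6 − 19.6 = -1
x=5: ŷ = 12 + 1.9·5 = 21.5; r = 17.5 − 21.5 = -4
x=8: ŷ = 12 + 1.9·8 = 27.2; r = 30.2 − 27.2 = 3
SSE = 4 + 0 + 1 + 16 + 9 = 30

SSE = 30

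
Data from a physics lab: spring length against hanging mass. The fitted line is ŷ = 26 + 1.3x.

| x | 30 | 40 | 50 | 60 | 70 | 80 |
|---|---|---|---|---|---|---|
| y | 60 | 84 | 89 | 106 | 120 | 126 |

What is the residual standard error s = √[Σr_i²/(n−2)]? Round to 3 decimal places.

s = 4.848

x=30: ŷ = 26 + 1.3·30 = 65; r = 60 − 65 = -5
x=40: ŷ = 26 + 1.3·40 = 78; r = 84 − 78 = 6
x=50: ŷ = 26 + 1.3·50 = 91; r = 89 − 91 = -2
x=60: ŷ = 26 + 1.3·60 = 104; r = 106 − 104 = 2
x=70: ŷ = 26 + 1.3·70 = 117; r = 120 − 117 = 3
x=80: ŷ = 26 + 1.3·80 = 130; r = 126 − 130 = -4
SSE = 25 + 36 + 4 + 4 + 9 + 16 = 94
s = √(94/4) = √23.5 ≈ 4.848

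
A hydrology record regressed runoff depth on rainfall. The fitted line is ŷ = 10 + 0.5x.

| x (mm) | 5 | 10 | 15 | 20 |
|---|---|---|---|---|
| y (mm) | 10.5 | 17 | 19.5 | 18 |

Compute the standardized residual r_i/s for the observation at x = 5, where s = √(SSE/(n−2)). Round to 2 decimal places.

x=5: ŷ = 10 + 0.5·5 = 12.5; r = 10.5 − 12.5 = -2
x=10: ŷ = 10 + 0.5·10 = 15; r = 17 − 15 = 2
x=15: ŷ = 10 + 0.5·15 = 17.5; r = 19.5 − 17.5 = 2
x=20: ŷ = 10 + 0.5·20 = 20; r = 18 − 20 = -2
SSE = 4 + 4 + 4 + 4 = 16
s = √(16/2) = 2.82843
r/s = -2 / 2.82843 = -0.71

-0.71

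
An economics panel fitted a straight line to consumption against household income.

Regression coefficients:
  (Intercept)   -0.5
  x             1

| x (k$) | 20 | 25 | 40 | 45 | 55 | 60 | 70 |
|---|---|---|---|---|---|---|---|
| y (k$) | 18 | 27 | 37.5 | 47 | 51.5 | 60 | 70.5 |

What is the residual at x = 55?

r = -3

ŷ = -0.5 + 55 = 54.5
r = 51.5 − 54.5 = -3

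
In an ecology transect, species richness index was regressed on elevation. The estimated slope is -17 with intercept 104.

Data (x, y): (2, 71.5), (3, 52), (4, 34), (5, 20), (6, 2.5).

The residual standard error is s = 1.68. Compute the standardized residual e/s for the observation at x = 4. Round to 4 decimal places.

-1.1905

ŷ = 104 − 17·4 = 36
e = 34 − 36 = -2
e/s = -2 / 1.68 = -1.1905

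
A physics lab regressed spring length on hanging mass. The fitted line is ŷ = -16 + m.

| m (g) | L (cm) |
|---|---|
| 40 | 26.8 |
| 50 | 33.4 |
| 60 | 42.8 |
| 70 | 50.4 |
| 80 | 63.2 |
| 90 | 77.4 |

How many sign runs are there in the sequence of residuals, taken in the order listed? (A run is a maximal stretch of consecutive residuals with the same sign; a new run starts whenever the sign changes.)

3 runs

m=40: ŷ = -16 + 40 = 24; r = 26.8 − 24 = 2.8
m=50: ŷ = -16 + 50 = 34; r = 33.4 − 34 = -0.6
m=60: ŷ = -16 + 60 = 44; r = 42.8 − 44 = -1.2
m=70: ŷ = -16 + 70 = 54; r = 50.4 − 54 = -3.6
m=80: ŷ = -16 + 80 = 64; r = 63.2 − 64 = -0.8
m=90: ŷ = -16 + 90 = 74; r = 77.4 − 74 = 3.4
Signs: + − − − − +
Runs: +×1, −×4, +×1 → 3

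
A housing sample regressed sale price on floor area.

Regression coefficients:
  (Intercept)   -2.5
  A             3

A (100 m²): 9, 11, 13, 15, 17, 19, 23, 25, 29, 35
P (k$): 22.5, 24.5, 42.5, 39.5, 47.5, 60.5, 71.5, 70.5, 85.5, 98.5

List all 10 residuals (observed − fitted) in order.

A=9: P̂ = -2.5 + 3·9 = 24.5; e = 22.5 − 24.5 = -2
A=11: P̂ = -2.5 + 3·11 = 30.5; e = 24.5 − 30.5 = -6
A=13: P̂ = -2.5 + 3·13 = 36.5; e = 42.5 − 36.5 = 6
A=15: P̂ = -2.5 + 3·15 = 42.5; e = 39.5 − 42.5 = -3
A=17: P̂ = -2.5 + 3·17 = 48.5; e = 47.5 − 48.5 = -1
A=19: P̂ = -2.5 + 3·19 = 54.5; e = 60.5 − 54.5 = 6
A=23: P̂ = -2.5 + 3·23 = 66.5; e = 71.5 − 66.5 = 5
A=25: P̂ = -2.5 + 3·25 = 72.5; e = 70.5 − 72.5 = -2
A=29: P̂ = -2.5 + 3·29 = 84.5; e = 85.5 − 84.5 = 1
A=35: P̂ = -2.5 + 3·35 = 102.5; e = 98.5 − 102.5 = -4

-2, -6, 6, -3, -1, 6, 5, -2, 1, -4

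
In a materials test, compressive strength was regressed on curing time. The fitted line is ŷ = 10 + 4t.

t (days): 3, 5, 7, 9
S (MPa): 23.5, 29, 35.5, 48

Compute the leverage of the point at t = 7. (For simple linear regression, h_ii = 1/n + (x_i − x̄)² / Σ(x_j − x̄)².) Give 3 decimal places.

h = 0.300

t̄ = (3 + 5 + 7 + 9)/4 = 6
Σ(t − t̄)² = 9 + 1 + 1 + 9 = 20
h = 1/4 + (1)²/20 = 0.25 + 0.05 = 0.300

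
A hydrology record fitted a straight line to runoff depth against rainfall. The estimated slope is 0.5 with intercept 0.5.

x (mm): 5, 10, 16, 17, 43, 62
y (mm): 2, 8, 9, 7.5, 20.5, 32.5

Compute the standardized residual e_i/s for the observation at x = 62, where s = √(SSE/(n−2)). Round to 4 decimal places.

0.5547

x=5: ŷ = 0.5 + 0.5·5 = 3; e = 2 − 3 = -1
x=10: ŷ = 0.5 + 0.5·10 = 5.5; e = 8 − 5.5 = 2.5
x=16: ŷ = 0.5 + 0.5·16 = 8.5; e = 9 − 8.5 = 0.5
x=17: ŷ = 0.5 + 0.5·17 = 9; e = 7.5 − 9 = -1.5
x=43: ŷ = 0.5 + 0.5·43 = 22; e = 20.5 − 22 = -1.5
x=62: ŷ = 0.5 + 0.5·62 = 31.5; e = 32.5 − 31.5 = 1
SSE = 1 + 6.25 + 0.25 + 2.25 + 2.25 + 1 = 13
s = √(13/4) = 1.80278
e/s = 1 / 1.80278 = 0.5547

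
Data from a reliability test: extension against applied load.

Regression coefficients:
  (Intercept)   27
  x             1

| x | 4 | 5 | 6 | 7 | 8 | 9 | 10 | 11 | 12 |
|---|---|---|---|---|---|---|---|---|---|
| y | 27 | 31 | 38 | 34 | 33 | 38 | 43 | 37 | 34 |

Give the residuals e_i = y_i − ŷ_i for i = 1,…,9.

-4, -1, 5, 0, -2, 2, 6, -1, -5

x=4: ŷ = 27 + 4 = 31; e = 27 − 31 = -4
x=5: ŷ = 27 + 5 = 32; e = 31 − 32 = -1
x=6: ŷ = 27 + 6 = 33; e = 38 − 33 = 5
x=7: ŷ = 27 + 7 = 34; e = 34 − 34 = 0
x=8: ŷ = 27 + 8 = 35; e = 33 − 35 = -2
x=9: ŷ = 27 + 9 = 36; e = 38 − 36 = 2
x=10: ŷ = 27 + 10 = 37; e = 43 − 37 = 6
x=11: ŷ = 27 + 11 = 38; e = 37 − 38 = -1
x=12: ŷ = 27 + 12 = 39; e = 34 − 39 = -5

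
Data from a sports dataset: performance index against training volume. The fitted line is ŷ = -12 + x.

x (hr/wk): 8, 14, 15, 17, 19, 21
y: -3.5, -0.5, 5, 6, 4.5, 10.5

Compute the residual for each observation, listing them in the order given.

x=8: ŷ = -12 + 8 = -4; e = -3.5 − (-4) = 0.5
x=14: ŷ = -12 + 14 = 2; e = -0.5 − 2 = -2.5
x=15: ŷ = -12 + 15 = 3; e = 5 − 3 = 2
x=17: ŷ = -12 + 17 = 5; e = 6 − 5 = 1
x=19: ŷ = -12 + 19 = 7; e = 4.5 − 7 = -2.5
x=21: ŷ = -12 + 21 = 9; e = 10.5 − 9 = 1.5

0.5, -2.5, 2, 1, -2.5, 1.5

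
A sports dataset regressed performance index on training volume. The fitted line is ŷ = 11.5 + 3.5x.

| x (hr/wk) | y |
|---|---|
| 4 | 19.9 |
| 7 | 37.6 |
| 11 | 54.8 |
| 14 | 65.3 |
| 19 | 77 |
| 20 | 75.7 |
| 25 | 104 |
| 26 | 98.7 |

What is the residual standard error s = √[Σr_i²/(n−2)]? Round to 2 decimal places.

x=4: ŷ = 11.5 + 3.5·4 = 25.5; r = 19.9 − 25.5 = -5.6
x=7: ŷ = 11.5 + 3.5·7 = 36; r = 37.6 − 36 = 1.6
x=11: ŷ = 11.5 + 3.5·11 = 50; r = 54.8 − 50 = 4.8
x=14: ŷ = 11.5 + 3.5·14 = 60.5; r = 65.3 − 60.5 = 4.8
x=19: ŷ = 11.5 + 3.5·19 = 78; r = 77 − 78 = -1
x=20: ŷ = 11.5 + 3.5·20 = 81.5; r = 75.7 − 81.5 = -5.8
x=25: ŷ = 11.5 + 3.5·25 = 99; r = 104 − 99 = 5
x=26: ŷ = 11.5 + 3.5·26 = 102.5; r = 98.7 − 102.5 = -3.8
SSE = 31.36 + 2.56 + 23.04 + 23.04 + 1 + 33.64 + 25 + 14.44 = 154.08
s = √(154.08/6) = √25.68 ≈ 5.07

s = 5.07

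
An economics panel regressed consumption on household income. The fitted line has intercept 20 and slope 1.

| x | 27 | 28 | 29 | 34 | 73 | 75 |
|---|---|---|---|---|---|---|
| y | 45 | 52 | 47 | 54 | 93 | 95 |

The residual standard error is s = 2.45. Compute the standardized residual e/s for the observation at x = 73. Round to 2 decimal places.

ŷ = 20 + 73 = 93
e = 93 − 93 = 0
e/s = 0 / 2.45 = 0.00

0.00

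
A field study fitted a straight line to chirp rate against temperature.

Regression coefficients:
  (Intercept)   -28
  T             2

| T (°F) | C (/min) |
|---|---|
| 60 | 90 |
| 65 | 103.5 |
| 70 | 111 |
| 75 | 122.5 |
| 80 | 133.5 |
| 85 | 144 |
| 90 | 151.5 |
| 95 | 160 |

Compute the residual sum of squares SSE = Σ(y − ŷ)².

SSE = 18

T=60: Ĉ = -28 + 2·60 = 92; e = 90 − 92 = -2
T=65: Ĉ = -28 + 2·65 = 102; e = 103.5 − 102 = 1.5
T=70: Ĉ = -28 + 2·70 = 112; e = 111 − 112 = -1
T=75: Ĉ = -28 + 2·75 = 122; e = 122.5 − 122 = 0.5
T=80: Ĉ = -28 + 2·80 = 132; e = 133.5 − 132 = 1.5
T=85: Ĉ = -28 + 2·85 = 142; e = 144 − 142 = 2
T=90: Ĉ = -28 + 2·90 = 152; e = 151.5 − 152 = -0.5
T=95: Ĉ = -28 + 2·95 = 162; e = 160 − 162 = -2
SSE = 4 + 2.25 + 1 + 0.25 + 2.25 + 4 + 0.25 + 4 = 18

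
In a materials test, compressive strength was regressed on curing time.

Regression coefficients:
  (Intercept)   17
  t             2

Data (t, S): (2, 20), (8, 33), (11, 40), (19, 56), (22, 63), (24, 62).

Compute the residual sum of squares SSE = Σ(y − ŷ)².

SSE = 16

t=2: ŷ = 17 + 2·2 = 21; e = 20 − 21 = -1
t=8: ŷ = 17 + 2·8 = 33; e = 33 − 33 = 0
t=11: ŷ = 17 + 2·11 = 39; e = 40 − 39 = 1
t=19: ŷ = 17 + 2·19 = 55; e = 56 − 55 = 1
t=22: ŷ = 17 + 2·22 = 61; e = 63 − 61 = 2
t=24: ŷ = 17 + 2·24 = 65; e = 62 − 65 = -3
SSE = 1 + 0 + 1 + 1 + 4 + 9 = 16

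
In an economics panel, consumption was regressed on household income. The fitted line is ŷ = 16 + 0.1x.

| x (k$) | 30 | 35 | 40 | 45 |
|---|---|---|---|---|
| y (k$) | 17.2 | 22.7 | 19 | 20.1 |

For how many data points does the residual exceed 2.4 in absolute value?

1

x=30: ŷ = 16 + 0.1·30 = 19; r = 17.2 − 19 = -1.8
x=35: ŷ = 16 + 0.1·35 = 19.5; r = 22.7 − 19.5 = 3.2
x=40: ŷ = 16 + 0.1·40 = 20; r = 19 − 20 = -1
x=45: ŷ = 16 + 0.1·45 = 20.5; r = 20.1 − 20.5 = -0.4
|r| > 2.4: x=35 (|r|=3.2) → 1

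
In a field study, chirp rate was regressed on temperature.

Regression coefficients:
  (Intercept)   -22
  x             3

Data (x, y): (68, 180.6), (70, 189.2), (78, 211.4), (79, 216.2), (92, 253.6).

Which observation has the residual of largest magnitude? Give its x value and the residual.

x=68: ŷ = -22 + 3·68 = 182; e = 180.6 − 182 = -1.4
x=70: ŷ = -22 + 3·70 = 188; e = 189.2 − 188 = 1.2
x=78: ŷ = -22 + 3·78 = 212; e = 211.4 − 212 = -0.6
x=79: ŷ = -22 + 3·79 = 215; e = 216.2 − 215 = 1.2
x=92: ŷ = -22 + 3·92 = 254; e = 253.6 − 254 = -0.4
Largest |e| is 1.4 at x = 68, residual -1.4.

x = 68, e = -1.4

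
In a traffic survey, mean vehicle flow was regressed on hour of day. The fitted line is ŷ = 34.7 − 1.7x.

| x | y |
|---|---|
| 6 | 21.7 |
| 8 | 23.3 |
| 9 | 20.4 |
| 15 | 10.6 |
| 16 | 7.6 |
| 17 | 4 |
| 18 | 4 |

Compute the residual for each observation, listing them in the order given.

-2.8, 2.2, 1, 1.4, 0.1, -1.8, -0.1

x=6: ŷ = 34.7 − 1.7·6 = 24.5; e = 21.7 − 24.5 = -2.8
x=8: ŷ = 34.7 − 1.7·8 = 21.1; e = 23.3 − 21.1 = 2.2
x=9: ŷ = 34.7 − 1.7·9 = 19.4; e = 20.4 − 19.4 = 1
x=15: ŷ = 34.7 − 1.7·15 = 9.2; e = 10.6 − 9.2 = 1.4
x=16: ŷ = 34.7 − 1.7·16 = 7.5; e = 7.6 − 7.5 = 0.1
x=17: ŷ = 34.7 − 1.7·17 = 5.8; e = 4 − 5.8 = -1.8
x=18: ŷ = 34.7 − 1.7·18 = 4.1; e = 4 − 4.1 = -0.1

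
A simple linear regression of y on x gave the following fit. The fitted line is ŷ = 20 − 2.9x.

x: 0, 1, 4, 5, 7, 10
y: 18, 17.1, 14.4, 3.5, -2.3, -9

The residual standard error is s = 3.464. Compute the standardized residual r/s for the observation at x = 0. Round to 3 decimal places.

ŷ = 20 − 2.9·0 = 20
r = 18 − 20 = -2
r/s = -2 / 3.464 = -0.577

-0.577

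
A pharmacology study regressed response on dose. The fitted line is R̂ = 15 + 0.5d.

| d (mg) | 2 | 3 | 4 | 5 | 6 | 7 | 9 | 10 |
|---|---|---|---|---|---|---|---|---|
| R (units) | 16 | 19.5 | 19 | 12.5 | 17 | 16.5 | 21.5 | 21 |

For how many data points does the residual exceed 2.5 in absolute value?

2

d=2: R̂ = 15 + 0.5·2 = 16; e = 16 − 16 = 0
d=3: R̂ = 15 + 0.5·3 = 16.5; e = 19.5 − 16.5 = 3
d=4: R̂ = 15 + 0.5·4 = 17; e = 19 − 17 = 2
d=5: R̂ = 15 + 0.5·5 = 17.5; e = 12.5 − 17.5 = -5
d=6: R̂ = 15 + 0.5·6 = 18; e = 17 − 18 = -1
d=7: R̂ = 15 + 0.5·7 = 18.5; e = 16.5 − 18.5 = -2
d=9: R̂ = 15 + 0.5·9 = 19.5; e = 21.5 − 19.5 = 2
d=10: R̂ = 15 + 0.5·10 = 20; e = 21 − 20 = 1
|e| > 2.5: d=3 (|e|=3), d=5 (|e|=5) → 2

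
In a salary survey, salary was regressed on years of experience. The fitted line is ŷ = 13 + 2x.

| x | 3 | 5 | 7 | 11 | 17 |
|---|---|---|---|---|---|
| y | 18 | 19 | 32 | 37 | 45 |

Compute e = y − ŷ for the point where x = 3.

ŷ = 13 + 2·3 = 19
e = 18 − 19 = -1

e = -1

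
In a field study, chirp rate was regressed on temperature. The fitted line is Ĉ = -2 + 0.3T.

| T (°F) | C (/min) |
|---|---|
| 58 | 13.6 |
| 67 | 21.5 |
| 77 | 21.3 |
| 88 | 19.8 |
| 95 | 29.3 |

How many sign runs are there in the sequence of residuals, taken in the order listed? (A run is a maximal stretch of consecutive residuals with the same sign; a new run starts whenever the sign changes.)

4 runs

T=58: Ĉ = -2 + 0.3·58 = 15.4; e = 13.6 − 15.4 = -1.8
T=67: Ĉ = -2 + 0.3·67 = 18.1; e = 21.5 − 18.1 = 3.4
T=77: Ĉ = -2 + 0.3·77 = 21.1; e = 21.3 − 21.1 = 0.2
T=88: Ĉ = -2 + 0.3·88 = 24.4; e = 19.8 − 24.4 = -4.6
T=95: Ĉ = -2 + 0.3·95 = 26.5; e = 29.3 − 26.5 = 2.8
Signs: − + + − +
Runs: −×1, +×2, −×1, +×1 → 4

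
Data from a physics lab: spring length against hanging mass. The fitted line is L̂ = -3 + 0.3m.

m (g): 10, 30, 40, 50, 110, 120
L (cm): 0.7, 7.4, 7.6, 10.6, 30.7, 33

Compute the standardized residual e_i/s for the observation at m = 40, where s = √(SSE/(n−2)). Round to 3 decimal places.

-1.069

m=10: L̂ = -3 + 0.3·10 = 0; e = 0.7 − 0 = 0.7
m=30: L̂ = -3 + 0.3·30 = 6; e = 7.4 − 6 = 1.4
m=40: L̂ = -3 + 0.3·40 = 9; e = 7.6 − 9 = -1.4
m=50: L̂ = -3 + 0.3·50 = 12; e = 10.6 − 12 = -1.4
m=110: L̂ = -3 + 0.3·110 = 30; e = 30.7 − 30 = 0.7
m=120: L̂ = -3 + 0.3·120 = 33; e = 33 − 33 = 0
SSE = 0.49 + 1.96 + 1.96 + 1.96 + 0.49 + 0 = 6.86
s = √(6.86/4) = 1.30958
e/s = -1.4 / 1.30958 = -1.069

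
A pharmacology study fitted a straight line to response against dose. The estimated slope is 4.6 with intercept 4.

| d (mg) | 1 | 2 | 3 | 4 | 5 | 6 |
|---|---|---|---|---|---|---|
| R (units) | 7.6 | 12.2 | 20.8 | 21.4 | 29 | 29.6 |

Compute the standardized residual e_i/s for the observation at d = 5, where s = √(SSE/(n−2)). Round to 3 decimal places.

d=1: ŷ = 4 + 4.6·1 = 8.6; e = 7.6 − 8.6 = -1
d=2: ŷ = 4 + 4.6·2 = 13.2; e = 12.2 − 13.2 = -1
d=3: ŷ = 4 + 4.6·3 = 17.8; e = 20.8 − 17.8 = 3
d=4: ŷ = 4 + 4.6·4 = 22.4; e = 21.4 − 22.4 = -1
d=5: ŷ = 4 + 4.6·5 = 27; e = 29 − 27 = 2
d=6: ŷ = 4 + 4.6·6 = 31.6; e = 29.6 − 31.6 = -2
SSE = 1 + 1 + 9 + 1 + 4 + 4 = 20
s = √(20/4) = 2.23607
e/s = 2 / 2.23607 = 0.894

0.894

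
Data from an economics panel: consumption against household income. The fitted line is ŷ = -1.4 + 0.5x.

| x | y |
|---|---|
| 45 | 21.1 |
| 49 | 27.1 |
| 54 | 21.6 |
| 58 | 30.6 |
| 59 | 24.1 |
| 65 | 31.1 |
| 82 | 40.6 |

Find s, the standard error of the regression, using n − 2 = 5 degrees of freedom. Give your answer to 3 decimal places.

s = 3.406

x=45: ŷ = -1.4 + 0.5·45 = 21.1; r = 21.1 − 21.1 = 0
x=49: ŷ = -1.4 + 0.5·49 = 23.1; r = 27.1 − 23.1 = 4
x=54: ŷ = -1.4 + 0.5·54 = 25.6; r = 21.6 − 25.6 = -4
x=58: ŷ = -1.4 + 0.5·58 = 27.6; r = 30.6 − 27.6 = 3
x=59: ŷ = -1.4 + 0.5·59 = 28.1; r = 24.1 − 28.1 = -4
x=65: ŷ = -1.4 + 0.5·65 = 31.1; r = 31.1 − 31.1 = 0
x=82: ŷ = -1.4 + 0.5·82 = 39.6; r = 40.6 − 39.6 = 1
SSE = 0 + 16 + 16 + 9 + 16 + 0 + 1 = 58
s = √(58/5) = √11.6 ≈ 3.406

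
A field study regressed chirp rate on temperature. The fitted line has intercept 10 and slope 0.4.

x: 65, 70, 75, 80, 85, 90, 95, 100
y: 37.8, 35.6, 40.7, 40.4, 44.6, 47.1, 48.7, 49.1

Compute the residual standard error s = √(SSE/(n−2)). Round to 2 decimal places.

s = 1.58

x=65: ŷ = 10 + 0.4·65 = 36; r = 37.8 − 36 = 1.8
x=70: ŷ = 10 + 0.4·70 = 38; r = 35.6 − 38 = -2.4
x=75: ŷ = 10 + 0.4·75 = 40; r = 40.7 − 40 = 0.7
x=80: ŷ = 10 + 0.4·80 = 42; r = 40.4 − 42 = -1.6
x=85: ŷ = 10 + 0.4·85 = 44; r = 44.6 − 44 = 0.6
x=90: ŷ = 10 + 0.4·90 = 46; r = 47.1 − 46 = 1.1
x=95: ŷ = 10 + 0.4·95 = 48; r = 48.7 − 48 = 0.7
x=100: ŷ = 10 + 0.4·100 = 50; r = 49.1 − 50 = -0.9
SSE = 3.24 + 5.76 + 0.49 + 2.56 + 0.36 + 1.21 + 0.49 + 0.81 = 14.92
s = √(14.92/6) = √2.48667 ≈ 1.58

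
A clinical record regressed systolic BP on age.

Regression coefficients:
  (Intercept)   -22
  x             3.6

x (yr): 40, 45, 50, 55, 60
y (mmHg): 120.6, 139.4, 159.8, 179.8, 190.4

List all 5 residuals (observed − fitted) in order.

x=40: ŷ = -22 + 3.6·40 = 122; e = 120.6 − 122 = -1.4
x=45: ŷ = -22 + 3.6·45 = 140; e = 139.4 − 140 = -0.6
x=50: ŷ = -22 + 3.6·50 = 158; e = 159.8 − 158 = 1.8
x=55: ŷ = -22 + 3.6·55 = 176; e = 179.8 − 176 = 3.8
x=60: ŷ = -22 + 3.6·60 = 194; e = 190.4 − 194 = -3.6

-1.4, -0.6, 1.8, 3.8, -3.6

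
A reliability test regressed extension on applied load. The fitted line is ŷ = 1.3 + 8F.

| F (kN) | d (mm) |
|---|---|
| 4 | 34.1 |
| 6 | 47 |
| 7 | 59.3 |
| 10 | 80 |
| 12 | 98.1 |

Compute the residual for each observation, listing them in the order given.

F=4: ŷ = 1.3 + 8·4 = 33.3; e = 34.1 − 33.3 = 0.8
F=6: ŷ = 1.3 + 8·6 = 49.3; e = 47 − 49.3 = -2.3
F=7: ŷ = 1.3 + 8·7 = 57.3; e = 59.3 − 57.3 = 2
F=10: ŷ = 1.3 + 8·10 = 81.3; e = 80 − 81.3 = -1.3
F=12: ŷ = 1.3 + 8·12 = 97.3; e = 98.1 − 97.3 = 0.8

0.8, -2.3, 2, -1.3, 0.8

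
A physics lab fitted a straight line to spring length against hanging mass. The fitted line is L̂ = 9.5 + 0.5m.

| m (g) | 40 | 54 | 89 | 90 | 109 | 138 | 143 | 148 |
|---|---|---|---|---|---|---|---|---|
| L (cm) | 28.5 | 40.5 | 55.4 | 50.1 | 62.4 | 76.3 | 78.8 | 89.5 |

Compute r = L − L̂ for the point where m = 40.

L̂ = 9.5 + 0.5·40 = 29.5
r = 28.5 − 29.5 = -1

r = -1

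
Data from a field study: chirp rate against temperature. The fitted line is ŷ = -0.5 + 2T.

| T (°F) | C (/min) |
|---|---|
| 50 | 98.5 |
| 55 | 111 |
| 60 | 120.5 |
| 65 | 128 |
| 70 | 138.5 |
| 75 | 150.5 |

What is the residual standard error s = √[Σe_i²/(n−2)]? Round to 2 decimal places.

T=50: ŷ = -0.5 + 2·50 = 99.5; e = 98.5 − 99.5 = -1
T=55: ŷ = -0.5 + 2·55 = 109.5; e = 111 − 109.5 = 1.5
T=60: ŷ = -0.5 + 2·60 = 119.5; e = 120.5 − 119.5 = 1
T=65: ŷ = -0.5 + 2·65 = 129.5; e = 128 − 129.5 = -1.5
T=70: ŷ = -0.5 + 2·70 = 139.5; e = 138.5 − 139.5 = -1
T=75: ŷ = -0.5 + 2·75 = 149.5; e = 150.5 − 149.5 = 1
SSE = 1 + 2.25 + 1 + 2.25 + 1 + 1 = 8.5
s = √(8.5/4) = √2.125 ≈ 1.46

s = 1.46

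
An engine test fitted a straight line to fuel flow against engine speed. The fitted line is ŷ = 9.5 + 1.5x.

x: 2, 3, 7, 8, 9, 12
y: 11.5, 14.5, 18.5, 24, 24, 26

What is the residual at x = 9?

e = 1

ŷ = 9.5 + 1.5·9 = 23
e = 24 − 23 = 1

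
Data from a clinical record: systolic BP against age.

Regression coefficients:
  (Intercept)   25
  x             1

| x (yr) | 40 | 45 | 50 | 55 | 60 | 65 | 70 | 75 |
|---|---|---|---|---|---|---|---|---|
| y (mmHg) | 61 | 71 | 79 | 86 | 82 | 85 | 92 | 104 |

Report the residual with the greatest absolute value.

e = 6

x=40: ŷ = 25 + 40 = 65; e = 61 − 65 = -4
x=45: ŷ = 25 + 45 = 70; e = 71 − 70 = 1
x=50: ŷ = 25 + 50 = 75; e = 79 − 75 = 4
x=55: ŷ = 25 + 55 = 80; e = 86 − 80 = 6
x=60: ŷ = 25 + 60 = 85; e = 82 − 85 = -3
x=65: ŷ = 25 + 65 = 90; e = 85 − 90 = -5
x=70: ŷ = 25 + 70 = 95; e = 92 − 95 = -3
x=75: ŷ = 25 + 75 = 100; e = 104 − 100 = 4
Largest |e| is 6 at x = 55, residual 6.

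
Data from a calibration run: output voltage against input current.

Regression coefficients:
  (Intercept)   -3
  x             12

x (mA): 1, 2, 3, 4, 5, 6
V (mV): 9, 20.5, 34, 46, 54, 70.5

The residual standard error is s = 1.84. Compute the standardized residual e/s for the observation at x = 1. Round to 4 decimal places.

0.0000

V̂ = -3 + 12·1 = 9
e = 9 − 9 = 0
e/s = 0 / 1.84 = 0.0000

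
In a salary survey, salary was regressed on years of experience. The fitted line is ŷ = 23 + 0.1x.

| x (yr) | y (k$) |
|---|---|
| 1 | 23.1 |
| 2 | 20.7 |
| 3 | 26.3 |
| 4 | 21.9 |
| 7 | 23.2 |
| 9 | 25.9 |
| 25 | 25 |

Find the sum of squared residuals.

SSE = 22

x=1: ŷ = 23 + 0.1·1 = 23.1; e = 23.1 − 23.1 = 0
x=2: ŷ = 23 + 0.1·2 = 23.2; e = 20.7 − 23.2 = -2.5
x=3: ŷ = 23 + 0.1·3 = 23.3; e = 26.3 − 23.3 = 3
x=4: ŷ = 23 + 0.1·4 = 23.4; e = 21.9 − 23.4 = -1.5
x=7: ŷ = 23 + 0.1·7 = 23.7; e = 23.2 − 23.7 = -0.5
x=9: ŷ = 23 + 0.1·9 = 23.9; e = 25.9 − 23.9 = 2
x=25: ŷ = 23 + 0.1·25 = 25.5; e = 25 − 25.5 = -0.5
SSE = 0 + 6.25 + 9 + 2.25 + 0.25 + 4 + 0.25 = 22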